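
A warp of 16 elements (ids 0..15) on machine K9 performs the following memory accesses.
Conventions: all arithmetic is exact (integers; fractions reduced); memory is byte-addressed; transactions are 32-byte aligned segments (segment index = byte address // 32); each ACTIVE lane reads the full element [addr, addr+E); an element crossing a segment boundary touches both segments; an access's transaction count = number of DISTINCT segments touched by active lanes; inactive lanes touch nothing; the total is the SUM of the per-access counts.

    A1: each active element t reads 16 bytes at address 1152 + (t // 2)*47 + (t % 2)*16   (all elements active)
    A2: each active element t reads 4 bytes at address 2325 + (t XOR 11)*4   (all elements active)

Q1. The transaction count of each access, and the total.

A1: 12 transactions
A2: 3 transactions

Answer: 12,3; total 15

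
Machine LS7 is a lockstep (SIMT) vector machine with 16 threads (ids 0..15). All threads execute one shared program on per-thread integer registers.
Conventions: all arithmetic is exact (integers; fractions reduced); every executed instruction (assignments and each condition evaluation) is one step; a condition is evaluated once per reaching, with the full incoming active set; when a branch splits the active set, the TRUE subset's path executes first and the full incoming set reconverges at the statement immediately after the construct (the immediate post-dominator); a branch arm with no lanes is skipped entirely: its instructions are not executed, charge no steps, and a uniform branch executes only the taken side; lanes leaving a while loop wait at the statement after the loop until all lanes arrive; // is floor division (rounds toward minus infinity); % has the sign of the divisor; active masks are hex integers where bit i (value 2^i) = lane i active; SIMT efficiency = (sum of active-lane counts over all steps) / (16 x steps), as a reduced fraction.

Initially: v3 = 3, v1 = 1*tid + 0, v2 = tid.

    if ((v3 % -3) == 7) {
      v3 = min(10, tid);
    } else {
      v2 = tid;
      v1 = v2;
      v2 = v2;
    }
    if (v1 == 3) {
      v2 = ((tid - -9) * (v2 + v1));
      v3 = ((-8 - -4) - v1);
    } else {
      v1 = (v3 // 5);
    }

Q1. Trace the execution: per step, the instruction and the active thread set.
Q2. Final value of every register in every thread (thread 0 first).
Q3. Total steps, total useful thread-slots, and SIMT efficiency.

step 0: eval ((v3 % -3) == 7)        0xffff
step 1: v2 <- tid                    0xffff
step 2: v1 <- v2                     0xffff
step 3: v2 <- v2                     0xffff
step 4: eval (v1 == 3)               0xffff
step 5: v2 <- ((tid - -9) * (v2 + v1)) 0x0008
step 6: v3 <- ((-8 - -4) - v1)       0x0008
step 7: v1 <- (v3 // 5)              0xfff7

Answer: 8 steps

v3: 3,3,3,-7,3,3,3,3,3,3,3,3,3,3,3,3
v1: 0,0,0,3,0,0,0,0,0,0,0,0,0,0,0,0
v2: 0,1,2,72,4,5,6,7,8,9,10,11,12,13,14,15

steps = 8; useful = 97; efficiency = 97/128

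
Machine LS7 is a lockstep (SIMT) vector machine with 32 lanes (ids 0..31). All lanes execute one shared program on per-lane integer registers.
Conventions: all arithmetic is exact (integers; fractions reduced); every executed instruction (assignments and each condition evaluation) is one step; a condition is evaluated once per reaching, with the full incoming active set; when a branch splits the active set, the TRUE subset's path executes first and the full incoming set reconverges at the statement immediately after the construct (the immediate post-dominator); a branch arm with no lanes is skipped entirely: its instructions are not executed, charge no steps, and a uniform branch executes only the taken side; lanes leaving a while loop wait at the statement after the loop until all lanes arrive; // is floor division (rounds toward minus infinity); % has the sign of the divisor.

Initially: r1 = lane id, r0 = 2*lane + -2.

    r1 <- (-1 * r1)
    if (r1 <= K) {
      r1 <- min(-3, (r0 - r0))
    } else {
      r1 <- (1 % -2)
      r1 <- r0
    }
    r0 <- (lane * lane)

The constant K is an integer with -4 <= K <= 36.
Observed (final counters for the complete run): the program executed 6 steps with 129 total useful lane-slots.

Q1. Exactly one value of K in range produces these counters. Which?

Answer: K = -1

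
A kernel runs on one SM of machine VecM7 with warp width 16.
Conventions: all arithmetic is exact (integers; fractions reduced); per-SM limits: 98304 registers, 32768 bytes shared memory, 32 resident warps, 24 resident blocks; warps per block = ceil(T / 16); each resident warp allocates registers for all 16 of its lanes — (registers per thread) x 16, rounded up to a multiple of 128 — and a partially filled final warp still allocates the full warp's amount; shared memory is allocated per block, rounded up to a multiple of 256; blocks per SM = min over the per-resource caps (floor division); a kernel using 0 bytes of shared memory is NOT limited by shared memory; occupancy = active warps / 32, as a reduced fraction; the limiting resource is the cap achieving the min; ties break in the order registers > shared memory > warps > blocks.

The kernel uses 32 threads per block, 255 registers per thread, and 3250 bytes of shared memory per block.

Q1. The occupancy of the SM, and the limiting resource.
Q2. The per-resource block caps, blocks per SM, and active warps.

Answer: occupancy 9/16, limited by shared memory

registers: 12 blocks
shared memory: 9 blocks
warps: 16 blocks
blocks: 24 blocks

Answer: 9 blocks, 18 active warps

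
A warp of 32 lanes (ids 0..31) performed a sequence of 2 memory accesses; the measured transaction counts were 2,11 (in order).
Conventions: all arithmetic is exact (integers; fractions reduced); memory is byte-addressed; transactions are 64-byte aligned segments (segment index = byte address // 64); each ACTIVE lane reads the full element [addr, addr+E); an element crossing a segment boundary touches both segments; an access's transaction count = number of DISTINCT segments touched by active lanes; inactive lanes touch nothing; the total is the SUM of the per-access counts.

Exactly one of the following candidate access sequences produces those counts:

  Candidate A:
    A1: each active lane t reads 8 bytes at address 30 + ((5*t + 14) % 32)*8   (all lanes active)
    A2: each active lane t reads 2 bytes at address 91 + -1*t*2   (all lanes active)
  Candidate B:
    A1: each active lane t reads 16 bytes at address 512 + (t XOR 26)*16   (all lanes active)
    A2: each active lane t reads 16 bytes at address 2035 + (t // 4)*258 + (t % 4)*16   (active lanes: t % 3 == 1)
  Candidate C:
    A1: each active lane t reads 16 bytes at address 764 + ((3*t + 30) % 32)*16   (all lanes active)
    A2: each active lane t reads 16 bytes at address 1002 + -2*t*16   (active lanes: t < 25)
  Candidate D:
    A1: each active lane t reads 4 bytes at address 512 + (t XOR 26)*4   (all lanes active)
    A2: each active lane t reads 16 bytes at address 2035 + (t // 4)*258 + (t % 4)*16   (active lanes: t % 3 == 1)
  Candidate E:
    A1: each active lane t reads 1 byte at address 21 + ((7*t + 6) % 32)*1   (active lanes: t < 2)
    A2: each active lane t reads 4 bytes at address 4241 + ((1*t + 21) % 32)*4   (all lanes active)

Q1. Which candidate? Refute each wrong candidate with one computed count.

A: A1 gives 5 transactions, not 2
B: A1 gives 8 transactions, not 2
C: A1 gives 9 transactions, not 2
E: A1 gives 1 transaction, not 2
D: all counts match (2,11)

Answer: D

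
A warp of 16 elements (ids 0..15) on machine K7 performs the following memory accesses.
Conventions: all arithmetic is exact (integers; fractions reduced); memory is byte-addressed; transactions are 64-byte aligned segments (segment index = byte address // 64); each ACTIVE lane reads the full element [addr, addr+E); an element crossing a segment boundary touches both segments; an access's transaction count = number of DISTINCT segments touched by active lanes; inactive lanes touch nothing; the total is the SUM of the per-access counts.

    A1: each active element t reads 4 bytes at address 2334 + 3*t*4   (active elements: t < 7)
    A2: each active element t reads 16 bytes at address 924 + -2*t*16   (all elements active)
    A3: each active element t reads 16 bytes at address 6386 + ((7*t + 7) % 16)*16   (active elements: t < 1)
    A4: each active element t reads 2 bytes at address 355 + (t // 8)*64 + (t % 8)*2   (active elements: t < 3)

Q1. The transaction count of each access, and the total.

A1: 2 transactions
A2: 9 transactions
A3: 1 transaction
A4: 1 transaction

Answer: 2,9,1,1; total 13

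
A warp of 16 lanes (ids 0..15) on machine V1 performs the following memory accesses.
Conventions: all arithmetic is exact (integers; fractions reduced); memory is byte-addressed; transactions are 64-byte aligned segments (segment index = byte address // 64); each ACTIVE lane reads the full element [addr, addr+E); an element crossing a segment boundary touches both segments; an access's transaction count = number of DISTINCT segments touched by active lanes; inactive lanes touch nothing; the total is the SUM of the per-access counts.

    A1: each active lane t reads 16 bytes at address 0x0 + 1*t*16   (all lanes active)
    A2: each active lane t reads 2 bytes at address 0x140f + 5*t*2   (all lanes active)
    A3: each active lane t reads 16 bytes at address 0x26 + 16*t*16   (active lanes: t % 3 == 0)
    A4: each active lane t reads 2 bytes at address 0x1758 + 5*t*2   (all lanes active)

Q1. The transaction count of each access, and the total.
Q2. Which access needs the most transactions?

A1: 4 transactions
A2: 3 transactions
A3: 6 transactions
A4: 3 transactions

Answer: 4,3,6,3; total 16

Answer: A3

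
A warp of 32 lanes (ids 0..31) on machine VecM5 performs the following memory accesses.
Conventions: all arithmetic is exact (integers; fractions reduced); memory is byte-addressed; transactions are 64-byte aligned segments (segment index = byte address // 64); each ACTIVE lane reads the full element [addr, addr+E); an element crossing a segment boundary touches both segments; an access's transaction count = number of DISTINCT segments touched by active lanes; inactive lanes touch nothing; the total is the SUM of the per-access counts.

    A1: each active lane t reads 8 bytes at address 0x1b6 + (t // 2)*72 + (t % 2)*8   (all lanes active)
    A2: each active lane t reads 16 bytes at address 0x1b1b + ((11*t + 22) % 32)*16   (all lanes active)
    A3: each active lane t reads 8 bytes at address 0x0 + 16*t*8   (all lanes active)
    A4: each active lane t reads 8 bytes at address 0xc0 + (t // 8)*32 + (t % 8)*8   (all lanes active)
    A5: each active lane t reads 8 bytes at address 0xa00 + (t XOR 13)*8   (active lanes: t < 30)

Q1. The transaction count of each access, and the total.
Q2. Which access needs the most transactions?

A1: 18 transactions
A2: 9 transactions
A3: 32 transactions
A4: 3 transactions
A5: 4 transactions

Answer: 18,9,32,3,4; total 66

Answer: A3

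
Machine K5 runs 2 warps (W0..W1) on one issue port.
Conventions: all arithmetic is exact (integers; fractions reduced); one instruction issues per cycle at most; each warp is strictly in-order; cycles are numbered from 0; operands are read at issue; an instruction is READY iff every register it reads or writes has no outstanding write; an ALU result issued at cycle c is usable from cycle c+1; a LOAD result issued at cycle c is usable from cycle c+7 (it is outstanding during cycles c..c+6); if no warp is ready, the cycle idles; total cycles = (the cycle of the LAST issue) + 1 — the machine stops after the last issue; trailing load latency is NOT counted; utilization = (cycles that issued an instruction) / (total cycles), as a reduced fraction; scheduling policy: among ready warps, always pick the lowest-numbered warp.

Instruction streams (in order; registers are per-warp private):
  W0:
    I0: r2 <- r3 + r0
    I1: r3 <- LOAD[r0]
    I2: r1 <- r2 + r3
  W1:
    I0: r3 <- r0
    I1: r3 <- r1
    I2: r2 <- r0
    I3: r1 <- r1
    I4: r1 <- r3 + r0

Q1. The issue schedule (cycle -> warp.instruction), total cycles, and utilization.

cycle 0: W0.I0
cycle 1: W0.I1
cycle 2: W1.I0
cycle 3: W1.I1
cycle 4: W1.I2
cycle 5: W1.I3
cycle 6: W1.I4
cycle 7: idle
cycle 8: W0.I2

Answer: 9 cycles, utilization 8/9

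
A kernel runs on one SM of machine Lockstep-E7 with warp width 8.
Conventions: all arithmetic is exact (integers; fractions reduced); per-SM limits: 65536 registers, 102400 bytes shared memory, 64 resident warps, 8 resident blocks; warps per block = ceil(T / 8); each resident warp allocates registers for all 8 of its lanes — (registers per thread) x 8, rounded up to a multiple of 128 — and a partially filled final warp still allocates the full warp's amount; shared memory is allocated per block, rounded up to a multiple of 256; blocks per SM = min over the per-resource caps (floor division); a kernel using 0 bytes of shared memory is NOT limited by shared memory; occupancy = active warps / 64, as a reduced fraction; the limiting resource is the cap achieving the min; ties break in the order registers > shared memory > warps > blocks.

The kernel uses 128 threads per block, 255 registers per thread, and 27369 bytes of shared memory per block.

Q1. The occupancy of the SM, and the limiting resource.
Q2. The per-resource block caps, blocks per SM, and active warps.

Answer: occupancy 1/2, limited by registers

registers: 2 blocks
shared memory: 3 blocks
warps: 4 blocks
blocks: 8 blocks

Answer: 2 blocks, 32 active warps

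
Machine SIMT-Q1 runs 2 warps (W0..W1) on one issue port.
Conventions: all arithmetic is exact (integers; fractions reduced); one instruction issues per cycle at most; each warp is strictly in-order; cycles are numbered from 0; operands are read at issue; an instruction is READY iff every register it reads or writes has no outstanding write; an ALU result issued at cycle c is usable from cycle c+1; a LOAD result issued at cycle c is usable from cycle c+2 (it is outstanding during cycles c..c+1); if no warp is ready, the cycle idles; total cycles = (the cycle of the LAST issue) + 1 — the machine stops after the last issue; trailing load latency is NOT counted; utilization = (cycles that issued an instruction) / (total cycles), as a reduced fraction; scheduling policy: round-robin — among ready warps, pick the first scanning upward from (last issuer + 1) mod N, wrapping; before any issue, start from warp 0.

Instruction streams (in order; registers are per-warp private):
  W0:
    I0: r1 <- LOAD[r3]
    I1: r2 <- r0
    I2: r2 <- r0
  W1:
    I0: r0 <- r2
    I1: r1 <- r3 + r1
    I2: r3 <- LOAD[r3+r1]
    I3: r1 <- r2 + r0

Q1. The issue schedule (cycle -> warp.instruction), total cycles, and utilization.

cycle 0: W0.I0
cycle 1: W1.I0
cycle 2: W0.I1
cycle 3: W1.I1
cycle 4: W0.I2
cycle 5: W1.I2
cycle 6: W1.I3

Answer: 7 cycles, utilization 1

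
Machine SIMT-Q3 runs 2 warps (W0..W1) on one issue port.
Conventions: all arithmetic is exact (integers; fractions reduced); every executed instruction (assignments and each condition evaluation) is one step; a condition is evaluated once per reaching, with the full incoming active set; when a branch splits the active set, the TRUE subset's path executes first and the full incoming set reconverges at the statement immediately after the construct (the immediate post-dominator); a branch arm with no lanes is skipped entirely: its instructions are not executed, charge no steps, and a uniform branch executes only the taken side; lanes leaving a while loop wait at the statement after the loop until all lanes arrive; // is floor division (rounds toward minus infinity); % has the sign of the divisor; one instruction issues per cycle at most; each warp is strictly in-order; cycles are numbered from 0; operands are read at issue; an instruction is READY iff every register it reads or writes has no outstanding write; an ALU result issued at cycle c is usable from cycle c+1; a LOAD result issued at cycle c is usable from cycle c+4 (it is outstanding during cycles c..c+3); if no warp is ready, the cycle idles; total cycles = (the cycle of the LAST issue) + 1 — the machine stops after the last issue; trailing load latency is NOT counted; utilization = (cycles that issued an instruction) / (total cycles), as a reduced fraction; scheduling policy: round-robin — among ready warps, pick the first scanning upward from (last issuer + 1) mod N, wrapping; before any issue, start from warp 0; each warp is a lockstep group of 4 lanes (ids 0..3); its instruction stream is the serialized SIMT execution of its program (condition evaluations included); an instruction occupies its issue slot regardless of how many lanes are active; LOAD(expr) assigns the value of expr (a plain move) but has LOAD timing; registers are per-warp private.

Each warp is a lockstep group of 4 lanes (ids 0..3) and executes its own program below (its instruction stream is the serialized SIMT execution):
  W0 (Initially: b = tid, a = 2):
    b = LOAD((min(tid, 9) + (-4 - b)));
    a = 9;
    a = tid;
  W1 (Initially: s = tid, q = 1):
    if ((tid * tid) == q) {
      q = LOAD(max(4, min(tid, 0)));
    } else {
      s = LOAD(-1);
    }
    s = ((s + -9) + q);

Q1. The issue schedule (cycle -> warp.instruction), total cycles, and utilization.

cycle 0: W0.I0
cycle 1: W1.I0
cycle 2: W0.I1
cycle 3: W1.I1
cycle 4: W0.I2
cycle 5: W1.I2
cycle 6: idle
cycle 7: idle
cycle 8: idle
cycle 9: W1.I3

Answer: 10 cycles, utilization 7/10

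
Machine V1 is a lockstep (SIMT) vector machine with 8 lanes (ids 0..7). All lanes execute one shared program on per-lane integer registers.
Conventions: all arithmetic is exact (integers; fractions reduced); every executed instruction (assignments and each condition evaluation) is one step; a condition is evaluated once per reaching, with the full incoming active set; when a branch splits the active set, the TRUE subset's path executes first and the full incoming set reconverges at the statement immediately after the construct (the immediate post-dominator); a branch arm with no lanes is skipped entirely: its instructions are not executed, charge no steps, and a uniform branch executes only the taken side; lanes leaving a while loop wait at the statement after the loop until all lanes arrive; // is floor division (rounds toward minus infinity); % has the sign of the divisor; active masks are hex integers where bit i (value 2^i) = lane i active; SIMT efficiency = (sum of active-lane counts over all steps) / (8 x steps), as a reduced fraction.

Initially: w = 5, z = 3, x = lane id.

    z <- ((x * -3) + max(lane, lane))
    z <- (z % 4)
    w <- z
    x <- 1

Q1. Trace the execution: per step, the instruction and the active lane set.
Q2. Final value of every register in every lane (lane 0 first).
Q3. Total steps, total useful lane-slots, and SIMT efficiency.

step 0: z <- ((x * -3) + max(lane, lane)) 0xff
step 1: z <- (z % 4)                 0xff
step 2: w <- z                       0xff
step 3: x <- 1                       0xff

Answer: 4 steps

w: 0,2,0,2,0,2,0,2
z: 0,2,0,2,0,2,0,2
x: 1,1,1,1,1,1,1,1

steps = 4; useful = 32; efficiency = 32/32 = 1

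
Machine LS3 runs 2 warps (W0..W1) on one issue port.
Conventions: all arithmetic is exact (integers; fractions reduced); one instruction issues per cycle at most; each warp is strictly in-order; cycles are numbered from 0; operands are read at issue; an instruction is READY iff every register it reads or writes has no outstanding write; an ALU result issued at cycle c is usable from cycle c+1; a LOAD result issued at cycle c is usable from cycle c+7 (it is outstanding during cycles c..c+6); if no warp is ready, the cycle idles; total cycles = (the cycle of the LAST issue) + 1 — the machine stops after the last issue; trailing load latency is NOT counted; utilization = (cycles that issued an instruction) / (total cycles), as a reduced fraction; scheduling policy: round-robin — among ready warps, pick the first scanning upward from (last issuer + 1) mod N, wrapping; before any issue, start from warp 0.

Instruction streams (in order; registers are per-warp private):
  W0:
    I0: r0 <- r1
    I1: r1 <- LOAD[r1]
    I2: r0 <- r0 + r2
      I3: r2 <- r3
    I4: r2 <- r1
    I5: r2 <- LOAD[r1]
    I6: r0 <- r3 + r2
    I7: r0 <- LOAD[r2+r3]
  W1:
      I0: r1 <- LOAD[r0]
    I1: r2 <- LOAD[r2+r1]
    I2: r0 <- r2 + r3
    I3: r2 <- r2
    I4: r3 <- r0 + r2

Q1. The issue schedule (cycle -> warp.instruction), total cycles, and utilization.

cycle 0: W0.I0
cycle 1: W1.I0
cycle 2: W0.I1
cycle 3: W0.I2
cycle 4: W0.I3
cycle 5: idle
cycle 6: idle
cycle 7: idle
cycle 8: W1.I1
cycle 9: W0.I4
cycle 10: W0.I5
cycle 11: idle
cycle 12: idle
cycle 13: idle
cycle 14: idle
cycle 15: W1.I2
cycle 16: W1.I3
cycle 17: W0.I6
cycle 18: W1.I4
cycle 19: W0.I7

Answer: 20 cycles, utilization 13/20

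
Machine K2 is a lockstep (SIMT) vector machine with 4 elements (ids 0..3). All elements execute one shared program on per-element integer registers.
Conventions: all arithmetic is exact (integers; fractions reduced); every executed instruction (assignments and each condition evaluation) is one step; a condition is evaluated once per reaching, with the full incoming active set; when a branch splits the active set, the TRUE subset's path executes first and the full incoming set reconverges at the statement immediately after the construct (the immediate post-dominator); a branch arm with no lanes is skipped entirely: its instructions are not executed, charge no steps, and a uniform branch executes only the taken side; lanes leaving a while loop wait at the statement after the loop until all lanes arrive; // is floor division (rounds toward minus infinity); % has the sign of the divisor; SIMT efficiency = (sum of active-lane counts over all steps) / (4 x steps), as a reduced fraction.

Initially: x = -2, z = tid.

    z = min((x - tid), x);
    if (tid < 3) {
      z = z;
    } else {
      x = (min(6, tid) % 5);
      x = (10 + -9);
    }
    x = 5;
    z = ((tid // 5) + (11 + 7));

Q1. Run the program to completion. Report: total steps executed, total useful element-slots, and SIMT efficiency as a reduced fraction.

Answer: 7 steps, 21 useful, 3/4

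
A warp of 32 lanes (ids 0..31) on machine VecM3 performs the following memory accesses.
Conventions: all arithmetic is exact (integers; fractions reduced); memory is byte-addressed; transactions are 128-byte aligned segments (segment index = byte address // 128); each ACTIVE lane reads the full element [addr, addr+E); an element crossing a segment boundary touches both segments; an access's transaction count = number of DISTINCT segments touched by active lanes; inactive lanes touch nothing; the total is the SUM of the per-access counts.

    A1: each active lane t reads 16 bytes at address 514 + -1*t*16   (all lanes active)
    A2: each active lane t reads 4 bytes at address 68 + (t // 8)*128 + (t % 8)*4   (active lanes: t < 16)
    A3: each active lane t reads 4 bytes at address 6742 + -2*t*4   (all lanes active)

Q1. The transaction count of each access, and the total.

A1: 5 transactions
A2: 2 transactions
A3: 3 transactions

Answer: 5,2,3; total 10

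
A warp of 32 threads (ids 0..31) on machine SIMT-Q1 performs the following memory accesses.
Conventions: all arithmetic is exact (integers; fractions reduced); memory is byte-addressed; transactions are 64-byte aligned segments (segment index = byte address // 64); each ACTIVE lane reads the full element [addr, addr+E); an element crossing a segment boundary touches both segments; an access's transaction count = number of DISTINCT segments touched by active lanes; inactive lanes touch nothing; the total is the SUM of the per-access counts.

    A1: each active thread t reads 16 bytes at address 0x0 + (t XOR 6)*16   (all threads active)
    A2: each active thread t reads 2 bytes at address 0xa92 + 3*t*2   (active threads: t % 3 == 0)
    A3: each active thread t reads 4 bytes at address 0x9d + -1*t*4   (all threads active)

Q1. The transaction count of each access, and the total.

A1: 8 transactions
A2: 4 transactions
A3: 3 transactions

Answer: 8,4,3; total 15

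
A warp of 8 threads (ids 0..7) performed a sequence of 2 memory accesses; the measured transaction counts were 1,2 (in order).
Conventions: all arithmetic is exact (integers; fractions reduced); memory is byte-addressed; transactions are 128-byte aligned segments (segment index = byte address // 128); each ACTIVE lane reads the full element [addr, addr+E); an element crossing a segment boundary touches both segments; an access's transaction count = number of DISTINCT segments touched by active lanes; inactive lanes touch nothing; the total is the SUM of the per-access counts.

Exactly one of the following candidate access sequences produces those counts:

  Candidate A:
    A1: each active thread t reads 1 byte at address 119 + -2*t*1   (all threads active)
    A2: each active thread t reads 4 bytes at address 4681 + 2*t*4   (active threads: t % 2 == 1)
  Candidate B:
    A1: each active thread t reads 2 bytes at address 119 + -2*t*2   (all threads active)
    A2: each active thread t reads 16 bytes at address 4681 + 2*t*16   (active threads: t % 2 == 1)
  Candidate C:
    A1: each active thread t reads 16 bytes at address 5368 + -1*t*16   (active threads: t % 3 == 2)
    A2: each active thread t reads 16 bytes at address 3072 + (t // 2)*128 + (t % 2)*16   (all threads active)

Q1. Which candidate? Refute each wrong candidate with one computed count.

B: A2 gives 3 transactions, not 2
C: A2 gives 4 transactions, not 2
A: all counts match (1,2)

Answer: A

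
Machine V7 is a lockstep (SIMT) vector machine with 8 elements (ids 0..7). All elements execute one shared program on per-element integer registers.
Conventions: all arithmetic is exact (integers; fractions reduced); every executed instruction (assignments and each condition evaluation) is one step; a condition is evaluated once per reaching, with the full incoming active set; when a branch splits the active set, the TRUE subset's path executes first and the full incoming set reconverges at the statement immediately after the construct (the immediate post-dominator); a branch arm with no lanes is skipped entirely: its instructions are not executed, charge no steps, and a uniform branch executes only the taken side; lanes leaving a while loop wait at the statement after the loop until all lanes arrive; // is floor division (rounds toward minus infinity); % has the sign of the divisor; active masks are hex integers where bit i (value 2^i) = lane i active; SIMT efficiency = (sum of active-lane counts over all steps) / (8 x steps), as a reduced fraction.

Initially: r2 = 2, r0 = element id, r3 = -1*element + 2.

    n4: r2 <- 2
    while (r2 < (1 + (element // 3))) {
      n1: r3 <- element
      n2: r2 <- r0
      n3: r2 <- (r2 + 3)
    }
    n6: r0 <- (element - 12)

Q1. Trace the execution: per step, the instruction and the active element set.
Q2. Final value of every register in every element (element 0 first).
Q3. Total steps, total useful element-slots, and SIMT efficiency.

step 0: r2 <- 2                      0xff
step 1: eval (r2 < (1 + (element // 3))) 0xff
step 2: r3 <- element                0xc0
step 3: r2 <- r0                     0xc0
step 4: r2 <- (r2 + 3)               0xc0
step 5: eval (r2 < (1 + (element // 3))) 0xc0
step 6: r0 <- (element - 12)         0xff

Answer: 7 steps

r2: 2,2,2,2,2,2,9,10
r0: -12,-11,-10,-9,-8,-7,-6,-5
r3: 2,1,0,-1,-2,-3,6,7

steps = 7; useful = 32; efficiency = 32/56 = 4/7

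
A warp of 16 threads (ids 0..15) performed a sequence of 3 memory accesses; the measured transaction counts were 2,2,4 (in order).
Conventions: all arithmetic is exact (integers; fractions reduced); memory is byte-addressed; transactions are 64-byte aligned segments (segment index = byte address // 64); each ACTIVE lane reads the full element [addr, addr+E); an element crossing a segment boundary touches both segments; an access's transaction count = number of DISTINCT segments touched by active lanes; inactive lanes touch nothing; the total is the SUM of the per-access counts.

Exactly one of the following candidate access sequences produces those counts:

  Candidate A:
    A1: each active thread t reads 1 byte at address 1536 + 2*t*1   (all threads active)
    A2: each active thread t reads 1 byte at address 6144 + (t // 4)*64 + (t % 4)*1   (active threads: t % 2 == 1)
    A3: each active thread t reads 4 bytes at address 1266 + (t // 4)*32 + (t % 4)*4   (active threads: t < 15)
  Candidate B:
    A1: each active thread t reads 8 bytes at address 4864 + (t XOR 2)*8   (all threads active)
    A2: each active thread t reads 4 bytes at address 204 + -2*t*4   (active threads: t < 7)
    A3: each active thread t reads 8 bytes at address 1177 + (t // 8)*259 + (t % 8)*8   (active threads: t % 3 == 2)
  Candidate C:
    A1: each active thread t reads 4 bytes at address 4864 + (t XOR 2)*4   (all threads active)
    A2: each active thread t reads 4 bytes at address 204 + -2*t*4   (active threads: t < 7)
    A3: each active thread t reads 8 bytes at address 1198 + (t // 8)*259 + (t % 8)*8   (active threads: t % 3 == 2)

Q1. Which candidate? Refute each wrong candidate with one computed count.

A: A1 gives 1 transaction, not 2
C: A1 gives 1 transaction, not 2
B: all counts match (2,2,4)

Answer: B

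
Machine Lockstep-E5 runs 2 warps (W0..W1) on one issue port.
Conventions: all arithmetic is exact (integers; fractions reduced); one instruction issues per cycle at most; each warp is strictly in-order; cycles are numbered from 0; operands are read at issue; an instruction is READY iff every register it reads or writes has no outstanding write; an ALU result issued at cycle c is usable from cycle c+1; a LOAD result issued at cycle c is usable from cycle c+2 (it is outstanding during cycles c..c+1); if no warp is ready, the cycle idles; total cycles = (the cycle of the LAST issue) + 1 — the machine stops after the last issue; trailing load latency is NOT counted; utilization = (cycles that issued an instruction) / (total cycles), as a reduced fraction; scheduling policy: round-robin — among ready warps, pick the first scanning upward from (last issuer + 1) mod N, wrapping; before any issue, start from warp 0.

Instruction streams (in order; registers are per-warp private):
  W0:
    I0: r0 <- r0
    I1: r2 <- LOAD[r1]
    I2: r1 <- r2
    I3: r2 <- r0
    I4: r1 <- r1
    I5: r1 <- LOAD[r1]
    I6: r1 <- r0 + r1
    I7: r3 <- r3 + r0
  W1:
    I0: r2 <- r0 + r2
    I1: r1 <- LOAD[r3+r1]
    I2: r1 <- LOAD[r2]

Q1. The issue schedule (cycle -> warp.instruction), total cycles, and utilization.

cycle 0: W0.I0
cycle 1: W1.I0
cycle 2: W0.I1
cycle 3: W1.I1
cycle 4: W0.I2
cycle 5: W1.I2
cycle 6: W0.I3
cycle 7: W0.I4
cycle 8: W0.I5
cycle 9: idle
cycle 10: W0.I6
cycle 11: W0.I7

Answer: 12 cycles, utilization 11/12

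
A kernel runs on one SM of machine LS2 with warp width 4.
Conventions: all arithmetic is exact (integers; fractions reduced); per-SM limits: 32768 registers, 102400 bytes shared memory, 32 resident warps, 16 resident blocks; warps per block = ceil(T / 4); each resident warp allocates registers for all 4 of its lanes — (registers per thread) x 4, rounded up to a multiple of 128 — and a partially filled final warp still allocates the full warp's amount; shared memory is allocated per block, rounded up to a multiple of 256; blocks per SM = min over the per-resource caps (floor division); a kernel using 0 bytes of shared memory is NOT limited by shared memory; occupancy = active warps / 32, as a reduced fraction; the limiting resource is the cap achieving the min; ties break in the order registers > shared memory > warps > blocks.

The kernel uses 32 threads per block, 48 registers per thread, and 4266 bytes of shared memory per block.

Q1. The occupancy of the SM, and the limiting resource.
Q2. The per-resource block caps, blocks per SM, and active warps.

Answer: occupancy 1, limited by warps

registers: 16 blocks
shared memory: 23 blocks
warps: 4 blocks
blocks: 16 blocks

Answer: 4 blocks, 32 active warps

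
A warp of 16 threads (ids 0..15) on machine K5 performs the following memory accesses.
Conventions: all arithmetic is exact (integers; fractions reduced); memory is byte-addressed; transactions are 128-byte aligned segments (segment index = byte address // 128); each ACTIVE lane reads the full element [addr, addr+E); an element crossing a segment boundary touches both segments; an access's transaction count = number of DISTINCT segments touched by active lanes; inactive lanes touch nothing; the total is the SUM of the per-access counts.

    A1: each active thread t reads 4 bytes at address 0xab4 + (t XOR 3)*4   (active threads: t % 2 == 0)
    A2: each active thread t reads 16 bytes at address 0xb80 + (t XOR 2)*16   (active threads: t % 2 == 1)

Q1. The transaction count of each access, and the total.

A1: 1 transaction
A2: 2 transactions

Answer: 1,2; total 3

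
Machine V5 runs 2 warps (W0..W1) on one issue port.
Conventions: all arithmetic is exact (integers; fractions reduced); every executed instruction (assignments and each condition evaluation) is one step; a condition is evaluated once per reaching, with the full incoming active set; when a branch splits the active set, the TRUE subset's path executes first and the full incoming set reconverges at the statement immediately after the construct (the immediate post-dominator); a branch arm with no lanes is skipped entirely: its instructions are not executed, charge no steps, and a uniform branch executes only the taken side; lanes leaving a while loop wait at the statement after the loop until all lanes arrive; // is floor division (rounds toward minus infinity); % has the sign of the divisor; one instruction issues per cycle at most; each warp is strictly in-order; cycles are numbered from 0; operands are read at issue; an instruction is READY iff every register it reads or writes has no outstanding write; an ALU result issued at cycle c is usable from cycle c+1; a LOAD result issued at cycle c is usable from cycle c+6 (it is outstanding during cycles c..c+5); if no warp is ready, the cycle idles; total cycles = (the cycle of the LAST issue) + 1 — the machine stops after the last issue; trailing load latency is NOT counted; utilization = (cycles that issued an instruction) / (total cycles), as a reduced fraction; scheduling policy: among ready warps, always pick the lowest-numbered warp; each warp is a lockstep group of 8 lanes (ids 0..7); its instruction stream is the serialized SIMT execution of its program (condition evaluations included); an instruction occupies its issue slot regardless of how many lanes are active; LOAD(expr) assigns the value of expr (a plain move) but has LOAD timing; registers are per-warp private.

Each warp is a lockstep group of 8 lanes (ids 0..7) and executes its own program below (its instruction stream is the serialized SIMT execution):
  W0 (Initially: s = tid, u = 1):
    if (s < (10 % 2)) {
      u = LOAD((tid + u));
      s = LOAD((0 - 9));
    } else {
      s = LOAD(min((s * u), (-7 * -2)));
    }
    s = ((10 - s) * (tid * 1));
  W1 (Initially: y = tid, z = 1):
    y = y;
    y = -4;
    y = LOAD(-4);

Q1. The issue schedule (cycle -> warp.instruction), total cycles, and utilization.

cycle 0: W0.I0
cycle 1: W0.I1
cycle 2: W1.I0
cycle 3: W1.I1
cycle 4: W1.I2
cycle 5: idle
cycle 6: idle
cycle 7: W0.I2

Answer: 8 cycles, utilization 3/4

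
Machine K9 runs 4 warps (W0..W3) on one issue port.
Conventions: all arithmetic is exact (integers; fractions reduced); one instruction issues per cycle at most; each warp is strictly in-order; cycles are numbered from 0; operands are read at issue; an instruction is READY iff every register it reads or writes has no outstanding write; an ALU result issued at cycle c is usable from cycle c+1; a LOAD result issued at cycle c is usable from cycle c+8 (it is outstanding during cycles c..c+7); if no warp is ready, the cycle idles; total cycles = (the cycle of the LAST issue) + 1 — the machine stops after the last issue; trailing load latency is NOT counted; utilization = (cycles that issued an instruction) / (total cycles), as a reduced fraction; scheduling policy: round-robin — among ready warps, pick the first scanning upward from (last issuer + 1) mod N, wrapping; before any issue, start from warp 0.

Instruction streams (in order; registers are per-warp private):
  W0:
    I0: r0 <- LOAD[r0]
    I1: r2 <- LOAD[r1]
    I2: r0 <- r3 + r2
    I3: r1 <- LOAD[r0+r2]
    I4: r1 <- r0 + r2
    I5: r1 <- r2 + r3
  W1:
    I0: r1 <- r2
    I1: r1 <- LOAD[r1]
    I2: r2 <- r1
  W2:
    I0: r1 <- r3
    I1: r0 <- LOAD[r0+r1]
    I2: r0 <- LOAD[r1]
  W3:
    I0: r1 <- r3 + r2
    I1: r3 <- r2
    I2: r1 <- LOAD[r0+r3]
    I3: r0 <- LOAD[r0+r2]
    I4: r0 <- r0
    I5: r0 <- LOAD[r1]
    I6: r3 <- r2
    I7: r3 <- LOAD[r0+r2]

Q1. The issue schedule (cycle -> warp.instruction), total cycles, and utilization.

cycle 0: W0.I0
cycle 1: W1.I0
cycle 2: W2.I0
cycle 3: W3.I0
cycle 4: W0.I1
cycle 5: W1.I1
cycle 6: W2.I1
cycle 7: W3.I1
cycle 8: W3.I2
cycle 9: W3.I3
cycle 10: idle
cycle 11: idle
cycle 12: W0.I2
cycle 13: W1.I2
cycle 14: W2.I2
cycle 15: W0.I3
cycle 16: idle
cycle 17: W3.I4
cycle 18: W3.I5
cycle 19: W3.I6
cycle 20: idle
cycle 21: idle
cycle 22: idle
cycle 23: W0.I4
cycle 24: W0.I5
cycle 25: idle
cycle 26: W3.I7

Answer: 27 cycles, utilization 20/27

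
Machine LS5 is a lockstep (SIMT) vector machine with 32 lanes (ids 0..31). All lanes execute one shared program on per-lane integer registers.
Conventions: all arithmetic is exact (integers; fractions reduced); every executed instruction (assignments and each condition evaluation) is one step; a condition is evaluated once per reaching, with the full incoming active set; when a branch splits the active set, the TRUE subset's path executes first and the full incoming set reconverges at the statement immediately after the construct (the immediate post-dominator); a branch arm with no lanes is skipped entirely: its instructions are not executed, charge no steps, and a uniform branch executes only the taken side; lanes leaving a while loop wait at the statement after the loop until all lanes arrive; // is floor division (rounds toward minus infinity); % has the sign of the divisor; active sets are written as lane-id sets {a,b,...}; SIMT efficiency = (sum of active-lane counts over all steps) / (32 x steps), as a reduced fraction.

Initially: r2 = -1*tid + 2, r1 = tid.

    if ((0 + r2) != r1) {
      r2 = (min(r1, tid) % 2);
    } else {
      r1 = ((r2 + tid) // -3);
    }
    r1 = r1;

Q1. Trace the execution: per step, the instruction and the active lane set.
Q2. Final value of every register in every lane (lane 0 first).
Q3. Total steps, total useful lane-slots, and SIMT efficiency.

step 0: eval ((0 + r2) != r1)        {0,1,2,3,4,5,6,7,8,9,10,11,12,13,14,15,16,17,18,19,20,21,22,23,24,25,26,27,28,29,30,31}
step 1: r2 <- (min(r1, tid) % 2)     {0,2,3,4,5,6,7,8,9,10,11,12,13,14,15,16,17,18,19,20,21,22,23,24,25,26,27,28,29,30,31}
step 2: r1 <- ((r2 + tid) // -3)     {1}
step 3: r1 <- r1                     {0,1,2,3,4,5,6,7,8,9,10,11,12,13,14,15,16,17,18,19,20,21,22,23,24,25,26,27,28,29,30,31}

Answer: 4 steps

r2: 0,1,0,1,0,1,0,1,0,1,0,1,0,1,0,1,0,1,0,1,0,1,0,1,0,1,0,1,0,1,0,1
r1: 0,-1,2,3,4,5,6,7,8,9,10,11,12,13,14,15,16,17,18,19,20,21,22,23,24,25,26,27,28,29,30,31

steps = 4; useful = 96; efficiency = 96/128 = 3/4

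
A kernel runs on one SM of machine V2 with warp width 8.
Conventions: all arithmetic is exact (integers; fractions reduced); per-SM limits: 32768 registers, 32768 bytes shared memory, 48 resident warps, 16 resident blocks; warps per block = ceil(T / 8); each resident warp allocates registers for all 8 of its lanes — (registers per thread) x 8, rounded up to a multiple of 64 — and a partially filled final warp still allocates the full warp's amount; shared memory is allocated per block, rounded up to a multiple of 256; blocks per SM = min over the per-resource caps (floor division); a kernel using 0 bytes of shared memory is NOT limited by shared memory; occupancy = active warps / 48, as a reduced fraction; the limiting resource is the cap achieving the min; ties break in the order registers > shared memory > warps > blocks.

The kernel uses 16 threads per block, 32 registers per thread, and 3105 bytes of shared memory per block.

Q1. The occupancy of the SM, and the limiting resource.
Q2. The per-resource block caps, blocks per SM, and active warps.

Answer: occupancy 3/8, limited by shared memory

registers: 64 blocks
shared memory: 9 blocks
warps: 24 blocks
blocks: 16 blocks

Answer: 9 blocks, 18 active warps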